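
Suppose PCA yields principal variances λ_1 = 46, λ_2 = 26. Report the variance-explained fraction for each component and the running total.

Step 1 — total variance = trace(Sigma) = Σ λ_i = 46 + 26 = 72.

Step 2 — fraction explained by component i = λ_i / Σ λ:
  PC1: 46/72 = 0.6389
  PC2: 26/72 = 0.3611

Step 3 — cumulative fraction after k components = (λ_1 + ... + λ_k) / Σ λ:
  k = 1: 46/72 = 0.6389
  k = 2: (46 + 26)/72 = 72/72 = 1

Summary (fraction, with percent):

explained: PC1 0.6389 (63.89%), PC2 0.3611 (36.11%);  cumulative: 0.6389, 1


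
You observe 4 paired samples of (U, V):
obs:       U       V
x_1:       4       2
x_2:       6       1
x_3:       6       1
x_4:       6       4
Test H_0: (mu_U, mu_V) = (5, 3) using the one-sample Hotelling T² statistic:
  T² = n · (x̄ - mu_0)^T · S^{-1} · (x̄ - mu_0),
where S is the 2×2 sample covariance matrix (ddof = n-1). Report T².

Step 1 — sample mean vector:
  mean(U) = (4 + 6 + 6 + 6) / 4 = 22/4 = 5.5
  mean(V) = (2 + 1 + 1 + 4) / 4 = 8/4 = 2
  x̄ = (5.5, 2),  deviation x̄ - mu_0 = (5.5, 2) - (5, 3) = (0.5, -1).

Step 2 — sample covariance matrix, S[i,j] = (1/(n-1)) · Σ_k (x_{k,i} - mean_i) · (x_{k,j} - mean_j), divisor n-1 = 3:
  S[U,U] = ((-1.5)·(-1.5) + (0.5)·(0.5) + (0.5)·(0.5) + (0.5)·(0.5)) / 3 = 3/3 = 1
  S[U,V] = ((-1.5)·(0) + (0.5)·(-1) + (0.5)·(-1) + (0.5)·(2)) / 3 = 0/3 = 0
  S[V,V] = ((0)·(0) + (-1)·(-1) + (-1)·(-1) + (2)·(2)) / 3 = 6/3 = 2
  S = [[1, 0],
 [0, 2]].

Step 3 — invert S. det(S) = 1·2 - (0)² = 2.
  S^{-1} = (1/det) · [[d, -b], [-b, a]] = [[1, 0],
 [0, 0.5]].

Step 4 — quadratic form (x̄ - mu_0)^T · S^{-1} · (x̄ - mu_0):
  S^{-1} · (x̄ - mu_0) = (0.5, -0.5),
  (x̄ - mu_0)^T · [...] = (0.5)·(0.5) + (-1)·(-0.5) = 0.75.

Step 5 — scale by n: T² = 4 · 0.75 = 3.

T² ≈ 3


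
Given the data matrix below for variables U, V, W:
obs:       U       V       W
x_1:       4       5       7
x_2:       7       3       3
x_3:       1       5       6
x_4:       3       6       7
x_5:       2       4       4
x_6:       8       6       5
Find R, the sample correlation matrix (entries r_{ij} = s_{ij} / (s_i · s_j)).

Step 1 — column means:
  mean(U) = (4 + 7 + 1 + 3 + 2 + 8) / 6 = 25/6 = 4.1667
  mean(V) = (5 + 3 + 5 + 6 + 4 + 6) / 6 = 29/6 = 4.8333
  mean(W) = (7 + 3 + 6 + 7 + 4 + 5) / 6 = 32/6 = 5.3333

Step 2 — sample variances and covariances s[i,j] = (1/(n-1)) · Σ_k (x_{k,i} - mean_i) · (x_{k,j} - mean_j), with n-1 = 5:
  s[U,U] = ((-0.1667)·(-0.1667) + (2.8333)·(2.8333) + (-3.1667)·(-3.1667) + (-1.1667)·(-1.1667) + (-2.1667)·(-2.1667) + (3.8333)·(3.8333)) / 5 = 38.8333/5 = 7.7667
  s[U,V] = ((-0.1667)·(0.1667) + (2.8333)·(-1.8333) + (-3.1667)·(0.1667) + (-1.1667)·(1.1667) + (-2.1667)·(-0.8333) + (3.8333)·(1.1667)) / 5 = -0.8333/5 = -0.1667
  s[U,W] = ((-0.1667)·(1.6667) + (2.8333)·(-2.3333) + (-3.1667)·(0.6667) + (-1.1667)·(1.6667) + (-2.1667)·(-1.3333) + (3.8333)·(-0.3333)) / 5 = -9.3333/5 = -1.8667
  s[V,V] = ((0.1667)·(0.1667) + (-1.8333)·(-1.8333) + (0.1667)·(0.1667) + (1.1667)·(1.1667) + (-0.8333)·(-0.8333) + (1.1667)·(1.1667)) / 5 = 6.8333/5 = 1.3667
  s[V,W] = ((0.1667)·(1.6667) + (-1.8333)·(-2.3333) + (0.1667)·(0.6667) + (1.1667)·(1.6667) + (-0.8333)·(-1.3333) + (1.1667)·(-0.3333)) / 5 = 7.3333/5 = 1.4667
  s[W,W] = ((1.6667)·(1.6667) + (-2.3333)·(-2.3333) + (0.6667)·(0.6667) + (1.6667)·(1.6667) + (-1.3333)·(-1.3333) + (-0.3333)·(-0.3333)) / 5 = 13.3333/5 = 2.6667
  Sample standard deviations s_i = √(s[i,i]):
  s(U) = √(7.7667) = 2.7869
  s(V) = √(1.3667) = 1.169
  s(W) = √(2.6667) = 1.633

Step 3 — r_{ij} = s_{ij} / (s_i · s_j):
  r[U,U] = 1 (diagonal).
  r[U,V] = -0.1667 / (2.7869 · 1.169) = -0.1667 / 3.258 = -0.0512
  r[U,W] = -1.8667 / (2.7869 · 1.633) = -1.8667 / 4.5509 = -0.4102
  r[V,V] = 1 (diagonal).
  r[V,W] = 1.4667 / (1.169 · 1.633) = 1.4667 / 1.909 = 0.7683
  r[W,W] = 1 (diagonal).

R is symmetric with unit diagonal. Assembling:

R = [[1, -0.0512, -0.4102],
 [-0.0512, 1, 0.7683],
 [-0.4102, 0.7683, 1]]


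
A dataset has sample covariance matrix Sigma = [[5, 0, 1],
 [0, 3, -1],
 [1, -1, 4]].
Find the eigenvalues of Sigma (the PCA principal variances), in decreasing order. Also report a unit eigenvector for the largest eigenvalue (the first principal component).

Step 1 — characteristic polynomial p(λ) = det(λI - Sigma) = λ³ - tr·λ² + c_1·λ - det, where tr = trace, c_1 = sum of the principal 2×2 minors, det = det(Sigma):
  tr = 5 + 3 + 4 = 12,
  c_1 = (5·3 - (0)²) + (5·4 - (1)²) + (3·4 - (-1)²) = 15 + 19 + 11 = 45,
  det = 5·(3·4 - (-1)²) - (0)·((0)·4 - (-1)·(1)) + (1)·((0)·(-1) - 3·(1)) = 5·(11) - (0)·(1) + (1)·(-3) = 52.
  So p(λ) = λ³ - 12λ² + 45λ - 52.
Step 2 — look for an integer root (rational root theorem: any rational root is an integer divisor of 52). Testing λ = 4:
  p(4) = 64 - 192 + 180 - 52 = 0  ✓
  Dividing out (λ - 4): p(λ) = (λ - 4)(λ² - 8λ + 13).
Step 3 — remaining eigenvalues from the quadratic λ² - 8λ + 13 = 0:
  Δ = 8² - 4·13 = 64 - 52 = 12,  λ = (8 ± √12)/2 = (8 ± 3.4641)/2 ≈ 5.7321 or 2.2679.
  Sorted: λ_1 = 5.7321,  λ_2 = 4,  λ_3 = 2.2679  (check: sum = 12 = tr ✓).

Step 4 — unit eigenvector for λ_1 ≈ 5.7321: v spans the null space of (Sigma - λ_1 I), whose rows are
  r_1 = (-0.7321, 0, 1),  r_2 = (0, -2.7321, -1),  r_3 = (1, -1, -1.7321).
  v is orthogonal to every row, so take v ∝ r_1 × r_2 = ((0)·(-1) - (1)·(-2.7321), (1)·(0) - (-0.7321)·(-1), (-0.7321)·(-2.7321) - (0)·(0)) ≈ (2.7321, -0.7321, 2).
  Let u = (2.7321, -0.7321, 2).
  ||u|| = √((2.7321)² + (-0.7321)² + (2)²) = √(12) ≈ 3.4641,  v_1 = u/||u|| ≈ (0.7887, -0.2113, 0.5774) (||v_1|| = 1).

λ_1 = 5.7321,  λ_2 = 4,  λ_3 = 2.2679;  v_1 ≈ (0.7887, -0.2113, 0.5774)


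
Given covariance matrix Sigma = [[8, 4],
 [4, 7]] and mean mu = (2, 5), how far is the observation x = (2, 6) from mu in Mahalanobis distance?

Step 1 — centre the observation: (x - mu) = (0, 1).

Step 2 — invert Sigma. det(Sigma) = 8·7 - (4)² = 40.
  Sigma^{-1} = (1/det) · [[d, -b], [-b, a]] = [[0.175, -0.1],
 [-0.1, 0.2]].

Step 3 — form the quadratic (x - mu)^T · Sigma^{-1} · (x - mu):
  Sigma^{-1} · (x - mu) = (-0.1, 0.2).
  (x - mu)^T · [Sigma^{-1} · (x - mu)] = (0)·(-0.1) + (1)·(0.2) = 0.2.

Step 4 — take square root: d = √(0.2) ≈ 0.4472.

d(x, mu) = √(0.2) ≈ 0.4472


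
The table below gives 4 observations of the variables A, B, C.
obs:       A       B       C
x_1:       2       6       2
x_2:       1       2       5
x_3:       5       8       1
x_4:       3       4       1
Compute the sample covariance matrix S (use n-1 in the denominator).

Step 1 — column means:
  mean(A) = (2 + 1 + 5 + 3) / 4 = 11/4 = 2.75
  mean(B) = (6 + 2 + 8 + 4) / 4 = 20/4 = 5
  mean(C) = (2 + 5 + 1 + 1) / 4 = 9/4 = 2.25

Step 2 — sample covariance S[i,j] = (1/(n-1)) · Σ_k (x_{k,i} - mean_i) · (x_{k,j} - mean_j), with n-1 = 3.
  S[A,A] = ((-0.75)·(-0.75) + (-1.75)·(-1.75) + (2.25)·(2.25) + (0.25)·(0.25)) / 3 = 8.75/3 = 2.9167
  S[A,B] = ((-0.75)·(1) + (-1.75)·(-3) + (2.25)·(3) + (0.25)·(-1)) / 3 = 11/3 = 3.6667
  S[A,C] = ((-0.75)·(-0.25) + (-1.75)·(2.75) + (2.25)·(-1.25) + (0.25)·(-1.25)) / 3 = -7.75/3 = -2.5833
  S[B,B] = ((1)·(1) + (-3)·(-3) + (3)·(3) + (-1)·(-1)) / 3 = 20/3 = 6.6667
  S[B,C] = ((1)·(-0.25) + (-3)·(2.75) + (3)·(-1.25) + (-1)·(-1.25)) / 3 = -11/3 = -3.6667
  S[C,C] = ((-0.25)·(-0.25) + (2.75)·(2.75) + (-1.25)·(-1.25) + (-1.25)·(-1.25)) / 3 = 10.75/3 = 3.5833

S is symmetric (S[j,i] = S[i,j]). Assembling:

S = [[2.9167, 3.6667, -2.5833],
 [3.6667, 6.6667, -3.6667],
 [-2.5833, -3.6667, 3.5833]]


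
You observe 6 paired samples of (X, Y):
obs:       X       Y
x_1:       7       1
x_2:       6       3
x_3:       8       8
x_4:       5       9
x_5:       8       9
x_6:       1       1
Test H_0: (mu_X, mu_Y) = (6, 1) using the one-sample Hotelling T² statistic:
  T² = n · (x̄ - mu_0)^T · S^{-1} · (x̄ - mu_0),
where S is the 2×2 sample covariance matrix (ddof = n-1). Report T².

Step 1 — sample mean vector:
  mean(X) = (7 + 6 + 8 + 5 + 8 + 1) / 6 = 35/6 = 5.8333
  mean(Y) = (1 + 3 + 8 + 9 + 9 + 1) / 6 = 31/6 = 5.1667
  x̄ = (5.8333, 5.1667),  deviation x̄ - mu_0 = (5.8333, 5.1667) - (6, 1) = (-0.1667, 4.1667).

Step 2 — sample covariance matrix, S[i,j] = (1/(n-1)) · Σ_k (x_{k,i} - mean_i) · (x_{k,j} - mean_j), divisor n-1 = 5:
  S[X,X] = ((1.1667)·(1.1667) + (0.1667)·(0.1667) + (2.1667)·(2.1667) + (-0.8333)·(-0.8333) + (2.1667)·(2.1667) + (-4.8333)·(-4.8333)) / 5 = 34.8333/5 = 6.9667
  S[X,Y] = ((1.1667)·(-4.1667) + (0.1667)·(-2.1667) + (2.1667)·(2.8333) + (-0.8333)·(3.8333) + (2.1667)·(3.8333) + (-4.8333)·(-4.1667)) / 5 = 26.1667/5 = 5.2333
  S[Y,Y] = ((-4.1667)·(-4.1667) + (-2.1667)·(-2.1667) + (2.8333)·(2.8333) + (3.8333)·(3.8333) + (3.8333)·(3.8333) + (-4.1667)·(-4.1667)) / 5 = 76.8333/5 = 15.3667
  S = [[6.9667, 5.2333],
 [5.2333, 15.3667]].

Step 3 — invert S. det(S) = 6.9667·15.3667 - (5.2333)² = 79.6667.
  S^{-1} = (1/det) · [[d, -b], [-b, a]] = [[0.1929, -0.0657],
 [-0.0657, 0.0874]].

Step 4 — quadratic form (x̄ - mu_0)^T · S^{-1} · (x̄ - mu_0):
  S^{-1} · (x̄ - mu_0) = (-0.3059, 0.3753),
  (x̄ - mu_0)^T · [...] = (-0.1667)·(-0.3059) + (4.1667)·(0.3753) = 1.6148.

Step 5 — scale by n: T² = 6 · 1.6148 = 9.6887.

T² ≈ 9.6887


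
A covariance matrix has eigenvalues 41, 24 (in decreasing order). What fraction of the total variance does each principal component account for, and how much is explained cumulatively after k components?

Step 1 — total variance = trace(Sigma) = Σ λ_i = 41 + 24 = 65.

Step 2 — fraction explained by component i = λ_i / Σ λ:
  PC1: 41/65 = 0.6308
  PC2: 24/65 = 0.3692

Step 3 — cumulative fraction after k components = (λ_1 + ... + λ_k) / Σ λ:
  k = 1: 41/65 = 0.6308
  k = 2: (41 + 24)/65 = 65/65 = 1

Summary (fraction, with percent):

explained: PC1 0.6308 (63.08%), PC2 0.3692 (36.92%);  cumulative: 0.6308, 1


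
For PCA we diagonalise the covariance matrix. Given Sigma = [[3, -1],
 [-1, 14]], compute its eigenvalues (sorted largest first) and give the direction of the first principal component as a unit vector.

Step 1 — characteristic polynomial of 2×2 Sigma:
  det(Sigma - λI) = λ² - trace · λ + det = 0.
  trace = 3 + 14 = 17, det = 3·14 - (-1)² = 41.
Step 2 — discriminant:
  Δ = trace² - 4·det = 289 - 164 = 125.
Step 3 — eigenvalues:
  λ = (trace ± √Δ)/2 = (17 ± 11.1803)/2,
  λ_1 = 14.0902,  λ_2 = 2.9098.

Step 4 — unit eigenvector for λ_1: solve (Sigma - λ_1 I)v = 0. First row:
  (3 - 14.0902)·v_x + (-1)·v_y = 0, i.e. (-11.0902)·v_x + (-1)·v_y = 0,
  so v ∝ (b, λ_1 - a) = (-1, 11.0902); multiply by -1 so the first entry is positive: u = (1, -11.0902).
  ||u|| = √((1)² + (-11.0902)²) = √(123.9919) ≈ 11.1352,
  v_1 = u/||u|| ≈ (0.0898, -0.996) (||v_1|| = 1).

λ_1 = 14.0902,  λ_2 = 2.9098;  v_1 ≈ (0.0898, -0.996)


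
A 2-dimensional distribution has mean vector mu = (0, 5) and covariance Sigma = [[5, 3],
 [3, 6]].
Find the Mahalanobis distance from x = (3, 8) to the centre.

Step 1 — centre the observation: (x - mu) = (3, 3).

Step 2 — invert Sigma. det(Sigma) = 5·6 - (3)² = 21.
  Sigma^{-1} = (1/det) · [[d, -b], [-b, a]] = [[0.2857, -0.1429],
 [-0.1429, 0.2381]].

Step 3 — form the quadratic (x - mu)^T · Sigma^{-1} · (x - mu):
  Sigma^{-1} · (x - mu) = (0.4286, 0.2857).
  (x - mu)^T · [Sigma^{-1} · (x - mu)] = (3)·(0.4286) + (3)·(0.2857) = 2.1429.

Step 4 — take square root: d = √(2.1429) ≈ 1.4639.

d(x, mu) = √(2.1429) ≈ 1.4639


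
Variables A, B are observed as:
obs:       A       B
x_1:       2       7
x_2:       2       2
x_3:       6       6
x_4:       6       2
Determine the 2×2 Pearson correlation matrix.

Step 1 — column means:
  mean(A) = (2 + 2 + 6 + 6) / 4 = 16/4 = 4
  mean(B) = (7 + 2 + 6 + 2) / 4 = 17/4 = 4.25

Step 2 — sample variances and covariances s[i,j] = (1/(n-1)) · Σ_k (x_{k,i} - mean_i) · (x_{k,j} - mean_j), with n-1 = 3:
  s[A,A] = ((-2)·(-2) + (-2)·(-2) + (2)·(2) + (2)·(2)) / 3 = 16/3 = 5.3333
  s[A,B] = ((-2)·(2.75) + (-2)·(-2.25) + (2)·(1.75) + (2)·(-2.25)) / 3 = -2/3 = -0.6667
  s[B,B] = ((2.75)·(2.75) + (-2.25)·(-2.25) + (1.75)·(1.75) + (-2.25)·(-2.25)) / 3 = 20.75/3 = 6.9167
  Sample standard deviations s_i = √(s[i,i]):
  s(A) = √(5.3333) = 2.3094
  s(B) = √(6.9167) = 2.63

Step 3 — r_{ij} = s_{ij} / (s_i · s_j):
  r[A,A] = 1 (diagonal).
  r[A,B] = -0.6667 / (2.3094 · 2.63) = -0.6667 / 6.0736 = -0.1098
  r[B,B] = 1 (diagonal).

R is symmetric with unit diagonal. Assembling:

R = [[1, -0.1098],
 [-0.1098, 1]]


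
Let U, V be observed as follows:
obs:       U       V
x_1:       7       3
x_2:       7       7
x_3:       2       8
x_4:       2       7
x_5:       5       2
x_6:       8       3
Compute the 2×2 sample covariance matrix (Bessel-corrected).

Step 1 — column means:
  mean(U) = (7 + 7 + 2 + 2 + 5 + 8) / 6 = 31/6 = 5.1667
  mean(V) = (3 + 7 + 8 + 7 + 2 + 3) / 6 = 30/6 = 5

Step 2 — sample covariance S[i,j] = (1/(n-1)) · Σ_k (x_{k,i} - mean_i) · (x_{k,j} - mean_j), with n-1 = 5.
  S[U,U] = ((1.8333)·(1.8333) + (1.8333)·(1.8333) + (-3.1667)·(-3.1667) + (-3.1667)·(-3.1667) + (-0.1667)·(-0.1667) + (2.8333)·(2.8333)) / 5 = 34.8333/5 = 6.9667
  S[U,V] = ((1.8333)·(-2) + (1.8333)·(2) + (-3.1667)·(3) + (-3.1667)·(2) + (-0.1667)·(-3) + (2.8333)·(-2)) / 5 = -21/5 = -4.2
  S[V,V] = ((-2)·(-2) + (2)·(2) + (3)·(3) + (2)·(2) + (-3)·(-3) + (-2)·(-2)) / 5 = 34/5 = 6.8

S is symmetric (S[j,i] = S[i,j]). Assembling:

S = [[6.9667, -4.2],
 [-4.2, 6.8]]


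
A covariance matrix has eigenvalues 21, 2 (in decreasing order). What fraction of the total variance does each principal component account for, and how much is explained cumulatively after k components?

Step 1 — total variance = trace(Sigma) = Σ λ_i = 21 + 2 = 23.

Step 2 — fraction explained by component i = λ_i / Σ λ:
  PC1: 21/23 = 0.913
  PC2: 2/23 = 0.087

Step 3 — cumulative fraction after k components = (λ_1 + ... + λ_k) / Σ λ:
  k = 1: 21/23 = 0.913
  k = 2: (21 + 2)/23 = 23/23 = 1

Summary (fraction, with percent):

explained: PC1 0.913 (91.3%), PC2 0.087 (8.7%);  cumulative: 0.913, 1


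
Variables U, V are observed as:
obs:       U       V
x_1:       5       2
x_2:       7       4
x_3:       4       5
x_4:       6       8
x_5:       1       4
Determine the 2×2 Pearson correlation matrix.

Step 1 — column means:
  mean(U) = (5 + 7 + 4 + 6 + 1) / 5 = 23/5 = 4.6
  mean(V) = (2 + 4 + 5 + 8 + 4) / 5 = 23/5 = 4.6

Step 2 — sample variances and covariances s[i,j] = (1/(n-1)) · Σ_k (x_{k,i} - mean_i) · (x_{k,j} - mean_j), with n-1 = 4:
  s[U,U] = ((0.4)·(0.4) + (2.4)·(2.4) + (-0.6)·(-0.6) + (1.4)·(1.4) + (-3.6)·(-3.6)) / 4 = 21.2/4 = 5.3
  s[U,V] = ((0.4)·(-2.6) + (2.4)·(-0.6) + (-0.6)·(0.4) + (1.4)·(3.4) + (-3.6)·(-0.6)) / 4 = 4.2/4 = 1.05
  s[V,V] = ((-2.6)·(-2.6) + (-0.6)·(-0.6) + (0.4)·(0.4) + (3.4)·(3.4) + (-0.6)·(-0.6)) / 4 = 19.2/4 = 4.8
  Sample standard deviations s_i = √(s[i,i]):
  s(U) = √(5.3) = 2.3022
  s(V) = √(4.8) = 2.1909

Step 3 — r_{ij} = s_{ij} / (s_i · s_j):
  r[U,U] = 1 (diagonal).
  r[U,V] = 1.05 / (2.3022 · 2.1909) = 1.05 / 5.0438 = 0.2082
  r[V,V] = 1 (diagonal).

R is symmetric with unit diagonal. Assembling:

R = [[1, 0.2082],
 [0.2082, 1]]


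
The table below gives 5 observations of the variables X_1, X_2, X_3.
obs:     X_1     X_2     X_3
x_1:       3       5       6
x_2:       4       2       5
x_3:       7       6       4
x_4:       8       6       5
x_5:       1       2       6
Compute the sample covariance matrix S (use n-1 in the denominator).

Step 1 — column means:
  mean(X_1) = (3 + 4 + 7 + 8 + 1) / 5 = 23/5 = 4.6
  mean(X_2) = (5 + 2 + 6 + 6 + 2) / 5 = 21/5 = 4.2
  mean(X_3) = (6 + 5 + 4 + 5 + 6) / 5 = 26/5 = 5.2

Step 2 — sample covariance S[i,j] = (1/(n-1)) · Σ_k (x_{k,i} - mean_i) · (x_{k,j} - mean_j), with n-1 = 4.
  S[X_1,X_1] = ((-1.6)·(-1.6) + (-0.6)·(-0.6) + (2.4)·(2.4) + (3.4)·(3.4) + (-3.6)·(-3.6)) / 4 = 33.2/4 = 8.3
  S[X_1,X_2] = ((-1.6)·(0.8) + (-0.6)·(-2.2) + (2.4)·(1.8) + (3.4)·(1.8) + (-3.6)·(-2.2)) / 4 = 18.4/4 = 4.6
  S[X_1,X_3] = ((-1.6)·(0.8) + (-0.6)·(-0.2) + (2.4)·(-1.2) + (3.4)·(-0.2) + (-3.6)·(0.8)) / 4 = -7.6/4 = -1.9
  S[X_2,X_2] = ((0.8)·(0.8) + (-2.2)·(-2.2) + (1.8)·(1.8) + (1.8)·(1.8) + (-2.2)·(-2.2)) / 4 = 16.8/4 = 4.2
  S[X_2,X_3] = ((0.8)·(0.8) + (-2.2)·(-0.2) + (1.8)·(-1.2) + (1.8)·(-0.2) + (-2.2)·(0.8)) / 4 = -3.2/4 = -0.8
  S[X_3,X_3] = ((0.8)·(0.8) + (-0.2)·(-0.2) + (-1.2)·(-1.2) + (-0.2)·(-0.2) + (0.8)·(0.8)) / 4 = 2.8/4 = 0.7

S is symmetric (S[j,i] = S[i,j]). Assembling:

S = [[8.3, 4.6, -1.9],
 [4.6, 4.2, -0.8],
 [-1.9, -0.8, 0.7]]


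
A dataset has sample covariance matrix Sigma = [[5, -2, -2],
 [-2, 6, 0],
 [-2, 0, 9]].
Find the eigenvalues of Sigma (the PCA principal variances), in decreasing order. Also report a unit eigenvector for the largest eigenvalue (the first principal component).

Step 1 — characteristic polynomial p(λ) = det(λI - Sigma) = λ³ - tr·λ² + c_1·λ - det, where tr = trace, c_1 = sum of the principal 2×2 minors, det = det(Sigma):
  tr = 5 + 6 + 9 = 20,
  c_1 = (5·6 - (-2)²) + (5·9 - (-2)²) + (6·9 - (0)²) = 26 + 41 + 54 = 121,
  det = 5·(6·9 - (0)²) - (-2)·((-2)·9 - (0)·(-2)) + (-2)·((-2)·(0) - 6·(-2)) = 5·(54) - (-2)·(-18) + (-2)·(12) = 210.
  So p(λ) = λ³ - 20λ² + 121λ - 210.
Step 2 — look for an integer root (rational root theorem: any rational root is an integer divisor of 210). Testing λ = 3:
  p(3) = 27 - 180 + 363 - 210 = 0  ✓
  Dividing out (λ - 3): p(λ) = (λ - 3)(λ² - 17λ + 70).
Step 3 — remaining eigenvalues from the quadratic λ² - 17λ + 70 = 0:
  Δ = 17² - 4·70 = 289 - 280 = 9,  λ = (17 ± √9)/2 = (17 ± 3)/2 = 10 or 7.
  Sorted: λ_1 = 10,  λ_2 = 7,  λ_3 = 3  (check: sum = 20 = tr ✓).

Step 4 — unit eigenvector for λ_1 = 10: v spans the null space of (Sigma - λ_1 I), whose rows are
  r_1 = (-5, -2, -2),  r_2 = (-2, -4, 0),  r_3 = (-2, 0, -1).
  v is orthogonal to every row, so take v ∝ r_1 × r_2 = ((-2)·(0) - (-2)·(-4), (-2)·(-2) - (-5)·(0), (-5)·(-4) - (-2)·(-2)) = (-8, 4, 16).
  Rescale (divide by 4; multiply by -1 so the first nonzero entry is positive): u = (2, -1, -4).
  ||u|| = √((2)² + (-1)² + (-4)²) = √(21) ≈ 4.5826,  v_1 = u/||u|| ≈ (0.4364, -0.2182, -0.8729) (||v_1|| = 1).

λ_1 = 10,  λ_2 = 7,  λ_3 = 3;  v_1 ≈ (0.4364, -0.2182, -0.8729)


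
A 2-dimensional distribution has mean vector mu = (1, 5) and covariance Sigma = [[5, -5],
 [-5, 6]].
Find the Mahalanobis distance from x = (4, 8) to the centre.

Step 1 — centre the observation: (x - mu) = (3, 3).

Step 2 — invert Sigma. det(Sigma) = 5·6 - (-5)² = 5.
  Sigma^{-1} = (1/det) · [[d, -b], [-b, a]] = [[1.2, 1],
 [1, 1]].

Step 3 — form the quadratic (x - mu)^T · Sigma^{-1} · (x - mu):
  Sigma^{-1} · (x - mu) = (6.6, 6).
  (x - mu)^T · [Sigma^{-1} · (x - mu)] = (3)·(6.6) + (3)·(6) = 37.8.

Step 4 — take square root: d = √(37.8) ≈ 6.1482.

d(x, mu) = √(37.8) ≈ 6.1482


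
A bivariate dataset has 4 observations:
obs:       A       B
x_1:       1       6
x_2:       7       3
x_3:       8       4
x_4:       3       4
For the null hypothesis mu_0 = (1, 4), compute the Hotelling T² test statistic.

Step 1 — sample mean vector:
  mean(A) = (1 + 7 + 8 + 3) / 4 = 19/4 = 4.75
  mean(B) = (6 + 3 + 4 + 4) / 4 = 17/4 = 4.25
  x̄ = (4.75, 4.25),  deviation x̄ - mu_0 = (4.75, 4.25) - (1, 4) = (3.75, 0.25).

Step 2 — sample covariance matrix, S[i,j] = (1/(n-1)) · Σ_k (x_{k,i} - mean_i) · (x_{k,j} - mean_j), divisor n-1 = 3:
  S[A,A] = ((-3.75)·(-3.75) + (2.25)·(2.25) + (3.25)·(3.25) + (-1.75)·(-1.75)) / 3 = 32.75/3 = 10.9167
  S[A,B] = ((-3.75)·(1.75) + (2.25)·(-1.25) + (3.25)·(-0.25) + (-1.75)·(-0.25)) / 3 = -9.75/3 = -3.25
  S[B,B] = ((1.75)·(1.75) + (-1.25)·(-1.25) + (-0.25)·(-0.25) + (-0.25)·(-0.25)) / 3 = 4.75/3 = 1.5833
  S = [[10.9167, -3.25],
 [-3.25, 1.5833]].

Step 3 — invert S. det(S) = 10.9167·1.5833 - (-3.25)² = 6.7222.
  S^{-1} = (1/det) · [[d, -b], [-b, a]] = [[0.2355, 0.4835],
 [0.4835, 1.624]].

Step 4 — quadratic form (x̄ - mu_0)^T · S^{-1} · (x̄ - mu_0):
  S^{-1} · (x̄ - mu_0) = (1.0041, 2.219),
  (x̄ - mu_0)^T · [...] = (3.75)·(1.0041) + (0.25)·(2.219) = 4.3202.

Step 5 — scale by n: T² = 4 · 4.3202 = 17.281.

T² ≈ 17.281


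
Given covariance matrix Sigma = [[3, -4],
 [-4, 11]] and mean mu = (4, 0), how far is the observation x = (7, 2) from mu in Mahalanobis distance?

Step 1 — centre the observation: (x - mu) = (3, 2).

Step 2 — invert Sigma. det(Sigma) = 3·11 - (-4)² = 17.
  Sigma^{-1} = (1/det) · [[d, -b], [-b, a]] = [[0.6471, 0.2353],
 [0.2353, 0.1765]].

Step 3 — form the quadratic (x - mu)^T · Sigma^{-1} · (x - mu):
  Sigma^{-1} · (x - mu) = (2.4118, 1.0588).
  (x - mu)^T · [Sigma^{-1} · (x - mu)] = (3)·(2.4118) + (2)·(1.0588) = 9.3529.

Step 4 — take square root: d = √(9.3529) ≈ 3.0583.

d(x, mu) = √(9.3529) ≈ 3.0583


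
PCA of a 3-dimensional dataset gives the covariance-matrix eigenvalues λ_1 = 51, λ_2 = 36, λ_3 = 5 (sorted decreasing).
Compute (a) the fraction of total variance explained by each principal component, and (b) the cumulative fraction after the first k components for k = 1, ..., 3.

Step 1 — total variance = trace(Sigma) = Σ λ_i = 51 + 36 + 5 = 92.

Step 2 — fraction explained by component i = λ_i / Σ λ:
  PC1: 51/92 = 0.5543
  PC2: 36/92 = 0.3913
  PC3: 5/92 = 0.0543

Step 3 — cumulative fraction after k components = (λ_1 + ... + λ_k) / Σ λ:
  k = 1: 51/92 = 0.5543
  k = 2: (51 + 36)/92 = 87/92 = 0.9457
  k = 3: (51 + 36 + 5)/92 = 92/92 = 1

Summary (fraction, with percent):

explained: PC1 0.5543 (55.43%), PC2 0.3913 (39.13%), PC3 0.0543 (5.43%);  cumulative: 0.5543, 0.9457, 1


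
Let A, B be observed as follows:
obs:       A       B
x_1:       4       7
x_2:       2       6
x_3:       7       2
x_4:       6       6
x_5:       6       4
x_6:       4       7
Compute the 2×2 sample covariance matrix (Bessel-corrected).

Step 1 — column means:
  mean(A) = (4 + 2 + 7 + 6 + 6 + 4) / 6 = 29/6 = 4.8333
  mean(B) = (7 + 6 + 2 + 6 + 4 + 7) / 6 = 32/6 = 5.3333

Step 2 — sample covariance S[i,j] = (1/(n-1)) · Σ_k (x_{k,i} - mean_i) · (x_{k,j} - mean_j), with n-1 = 5.
  S[A,A] = ((-0.8333)·(-0.8333) + (-2.8333)·(-2.8333) + (2.1667)·(2.1667) + (1.1667)·(1.1667) + (1.1667)·(1.1667) + (-0.8333)·(-0.8333)) / 5 = 16.8333/5 = 3.3667
  S[A,B] = ((-0.8333)·(1.6667) + (-2.8333)·(0.6667) + (2.1667)·(-3.3333) + (1.1667)·(0.6667) + (1.1667)·(-1.3333) + (-0.8333)·(1.6667)) / 5 = -12.6667/5 = -2.5333
  S[B,B] = ((1.6667)·(1.6667) + (0.6667)·(0.6667) + (-3.3333)·(-3.3333) + (0.6667)·(0.6667) + (-1.3333)·(-1.3333) + (1.6667)·(1.6667)) / 5 = 19.3333/5 = 3.8667

S is symmetric (S[j,i] = S[i,j]). Assembling:

S = [[3.3667, -2.5333],
 [-2.5333, 3.8667]]


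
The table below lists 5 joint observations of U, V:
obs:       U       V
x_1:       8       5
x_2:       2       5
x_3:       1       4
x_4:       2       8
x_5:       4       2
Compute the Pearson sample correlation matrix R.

Step 1 — column means:
  mean(U) = (8 + 2 + 1 + 2 + 4) / 5 = 17/5 = 3.4
  mean(V) = (5 + 5 + 4 + 8 + 2) / 5 = 24/5 = 4.8

Step 2 — sample variances and covariances s[i,j] = (1/(n-1)) · Σ_k (x_{k,i} - mean_i) · (x_{k,j} - mean_j), with n-1 = 4:
  s[U,U] = ((4.6)·(4.6) + (-1.4)·(-1.4) + (-2.4)·(-2.4) + (-1.4)·(-1.4) + (0.6)·(0.6)) / 4 = 31.2/4 = 7.8
  s[U,V] = ((4.6)·(0.2) + (-1.4)·(0.2) + (-2.4)·(-0.8) + (-1.4)·(3.2) + (0.6)·(-2.8)) / 4 = -3.6/4 = -0.9
  s[V,V] = ((0.2)·(0.2) + (0.2)·(0.2) + (-0.8)·(-0.8) + (3.2)·(3.2) + (-2.8)·(-2.8)) / 4 = 18.8/4 = 4.7
  Sample standard deviations s_i = √(s[i,i]):
  s(U) = √(7.8) = 2.7928
  s(V) = √(4.7) = 2.1679

Step 3 — r_{ij} = s_{ij} / (s_i · s_j):
  r[U,U] = 1 (diagonal).
  r[U,V] = -0.9 / (2.7928 · 2.1679) = -0.9 / 6.0548 = -0.1486
  r[V,V] = 1 (diagonal).

R is symmetric with unit diagonal. Assembling:

R = [[1, -0.1486],
 [-0.1486, 1]]


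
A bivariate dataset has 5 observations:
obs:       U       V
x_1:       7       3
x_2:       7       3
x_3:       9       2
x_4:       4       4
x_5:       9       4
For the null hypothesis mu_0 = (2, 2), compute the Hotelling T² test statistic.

Step 1 — sample mean vector:
  mean(U) = (7 + 7 + 9 + 4 + 9) / 5 = 36/5 = 7.2
  mean(V) = (3 + 3 + 2 + 4 + 4) / 5 = 16/5 = 3.2
  x̄ = (7.2, 3.2),  deviation x̄ - mu_0 = (7.2, 3.2) - (2, 2) = (5.2, 1.2).

Step 2 — sample covariance matrix, S[i,j] = (1/(n-1)) · Σ_k (x_{k,i} - mean_i) · (x_{k,j} - mean_j), divisor n-1 = 4:
  S[U,U] = ((-0.2)·(-0.2) + (-0.2)·(-0.2) + (1.8)·(1.8) + (-3.2)·(-3.2) + (1.8)·(1.8)) / 4 = 16.8/4 = 4.2
  S[U,V] = ((-0.2)·(-0.2) + (-0.2)·(-0.2) + (1.8)·(-1.2) + (-3.2)·(0.8) + (1.8)·(0.8)) / 4 = -3.2/4 = -0.8
  S[V,V] = ((-0.2)·(-0.2) + (-0.2)·(-0.2) + (-1.2)·(-1.2) + (0.8)·(0.8) + (0.8)·(0.8)) / 4 = 2.8/4 = 0.7
  S = [[4.2, -0.8],
 [-0.8, 0.7]].

Step 3 — invert S. det(S) = 4.2·0.7 - (-0.8)² = 2.3.
  S^{-1} = (1/det) · [[d, -b], [-b, a]] = [[0.3043, 0.3478],
 [0.3478, 1.8261]].

Step 4 — quadratic form (x̄ - mu_0)^T · S^{-1} · (x̄ - mu_0):
  S^{-1} · (x̄ - mu_0) = (2, 4),
  (x̄ - mu_0)^T · [...] = (5.2)·(2) + (1.2)·(4) = 15.2.

Step 5 — scale by n: T² = 5 · 15.2 = 76.

T² ≈ 76


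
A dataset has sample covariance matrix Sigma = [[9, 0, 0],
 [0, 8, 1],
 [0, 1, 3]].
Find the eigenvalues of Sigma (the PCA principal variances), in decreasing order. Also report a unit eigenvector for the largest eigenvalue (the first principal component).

Step 1 — characteristic polynomial p(λ) = det(λI - Sigma) = λ³ - tr·λ² + c_1·λ - det, where tr = trace, c_1 = sum of the principal 2×2 minors, det = det(Sigma):
  tr = 9 + 8 + 3 = 20,
  c_1 = (9·8 - (0)²) + (9·3 - (0)²) + (8·3 - (1)²) = 72 + 27 + 23 = 122,
  det = 9·(8·3 - (1)²) - (0)·((0)·3 - (1)·(0)) + (0)·((0)·(1) - 8·(0)) = 9·(23) - (0)·(0) + (0)·(0) = 207.
  So p(λ) = λ³ - 20λ² + 122λ - 207.
Step 2 — look for an integer root (rational root theorem: any rational root is an integer divisor of 207). Testing λ = 9:
  p(9) = 729 - 1620 + 1098 - 207 = 0  ✓
  Dividing out (λ - 9): p(λ) = (λ - 9)(λ² - 11λ + 23).
Step 3 — remaining eigenvalues from the quadratic λ² - 11λ + 23 = 0:
  Δ = 11² - 4·23 = 121 - 92 = 29,  λ = (11 ± √29)/2 = (11 ± 5.3852)/2 ≈ 8.1926 or 2.8074.
  Sorted: λ_1 = 9,  λ_2 = 8.1926,  λ_3 = 2.8074  (check: sum = 20 = tr ✓).

Step 4 — unit eigenvector for λ_1 = 9: v spans the null space of (Sigma - λ_1 I), whose rows are
  r_1 = (0, 0, 0),  r_2 = (0, -1, 1),  r_3 = (0, 1, -6).
  v is orthogonal to every row, so take v ∝ r_2 × r_3 = ((-1)·(-6) - (1)·(1), (1)·(0) - (0)·(-6), (0)·(1) - (-1)·(0)) = (5, 0, 0).
  Rescale (divide by 5): u = (1, 0, 0).
  ||u|| = √((1)² + (0)² + (0)²) = √(1) = 1,  v_1 = u/||u|| ≈ (1, 0, 0) (||v_1|| = 1).

λ_1 = 9,  λ_2 = 8.1926,  λ_3 = 2.8074;  v_1 ≈ (1, 0, 0)


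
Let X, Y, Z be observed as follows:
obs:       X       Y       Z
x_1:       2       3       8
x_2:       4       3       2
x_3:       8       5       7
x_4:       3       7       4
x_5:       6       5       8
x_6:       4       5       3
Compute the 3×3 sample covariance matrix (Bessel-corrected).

Step 1 — column means:
  mean(X) = (2 + 4 + 8 + 3 + 6 + 4) / 6 = 27/6 = 4.5
  mean(Y) = (3 + 3 + 5 + 7 + 5 + 5) / 6 = 28/6 = 4.6667
  mean(Z) = (8 + 2 + 7 + 4 + 8 + 3) / 6 = 32/6 = 5.3333

Step 2 — sample covariance S[i,j] = (1/(n-1)) · Σ_k (x_{k,i} - mean_i) · (x_{k,j} - mean_j), with n-1 = 5.
  S[X,X] = ((-2.5)·(-2.5) + (-0.5)·(-0.5) + (3.5)·(3.5) + (-1.5)·(-1.5) + (1.5)·(1.5) + (-0.5)·(-0.5)) / 5 = 23.5/5 = 4.7
  S[X,Y] = ((-2.5)·(-1.6667) + (-0.5)·(-1.6667) + (3.5)·(0.3333) + (-1.5)·(2.3333) + (1.5)·(0.3333) + (-0.5)·(0.3333)) / 5 = 3/5 = 0.6
  S[X,Z] = ((-2.5)·(2.6667) + (-0.5)·(-3.3333) + (3.5)·(1.6667) + (-1.5)·(-1.3333) + (1.5)·(2.6667) + (-0.5)·(-2.3333)) / 5 = 8/5 = 1.6
  S[Y,Y] = ((-1.6667)·(-1.6667) + (-1.6667)·(-1.6667) + (0.3333)·(0.3333) + (2.3333)·(2.3333) + (0.3333)·(0.3333) + (0.3333)·(0.3333)) / 5 = 11.3333/5 = 2.2667
  S[Y,Z] = ((-1.6667)·(2.6667) + (-1.6667)·(-3.3333) + (0.3333)·(1.6667) + (2.3333)·(-1.3333) + (0.3333)·(2.6667) + (0.3333)·(-2.3333)) / 5 = -1.3333/5 = -0.2667
  S[Z,Z] = ((2.6667)·(2.6667) + (-3.3333)·(-3.3333) + (1.6667)·(1.6667) + (-1.3333)·(-1.3333) + (2.6667)·(2.6667) + (-2.3333)·(-2.3333)) / 5 = 35.3333/5 = 7.0667

S is symmetric (S[j,i] = S[i,j]). Assembling:

S = [[4.7, 0.6, 1.6],
 [0.6, 2.2667, -0.2667],
 [1.6, -0.2667, 7.0667]]


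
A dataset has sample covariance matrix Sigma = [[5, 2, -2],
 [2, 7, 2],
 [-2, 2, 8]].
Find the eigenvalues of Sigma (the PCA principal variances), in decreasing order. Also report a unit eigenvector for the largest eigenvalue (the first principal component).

Step 1 — characteristic polynomial p(λ) = det(λI - Sigma) = λ³ - tr·λ² + c_1·λ - det, where tr = trace, c_1 = sum of the principal 2×2 minors, det = det(Sigma):
  tr = 5 + 7 + 8 = 20,
  c_1 = (5·7 - (2)²) + (5·8 - (-2)²) + (7·8 - (2)²) = 31 + 36 + 52 = 119,
  det = 5·(7·8 - (2)²) - (2)·((2)·8 - (2)·(-2)) + (-2)·((2)·(2) - 7·(-2)) = 5·(52) - (2)·(20) + (-2)·(18) = 184.
  So p(λ) = λ³ - 20λ² + 119λ - 184.
Step 2 — look for an integer root (rational root theorem: any rational root is an integer divisor of 184). Testing λ = 8:
  p(8) = 512 - 1280 + 952 - 184 = 0  ✓
  Dividing out (λ - 8): p(λ) = (λ - 8)(λ² - 12λ + 23).
Step 3 — remaining eigenvalues from the quadratic λ² - 12λ + 23 = 0:
  Δ = 12² - 4·23 = 144 - 92 = 52,  λ = (12 ± √52)/2 = (12 ± 7.2111)/2 ≈ 9.6056 or 2.3944.
  Sorted: λ_1 = 9.6056,  λ_2 = 8,  λ_3 = 2.3944  (check: sum = 20 = tr ✓).

Step 4 — unit eigenvector for λ_1 ≈ 9.6056: v spans the null space of (Sigma - λ_1 I), whose rows are
  r_1 = (-4.6056, 2, -2),  r_2 = (2, -2.6056, 2),  r_3 = (-2, 2, -1.6056).
  v is orthogonal to every row, so take v ∝ r_1 × r_2 = ((2)·(2) - (-2)·(-2.6056), (-2)·(2) - (-4.6056)·(2), (-4.6056)·(-2.6056) - (2)·(2)) ≈ (-1.2111, 5.2111, 8).
  Rescale (multiply by -1 so the first nonzero entry is positive): u = (1.2111, -5.2111, -8).
  ||u|| = √((1.2111)² + (-5.2111)² + (-8)²) = √(92.6224) ≈ 9.6241,  v_1 = u/||u|| ≈ (0.1258, -0.5415, -0.8313) (||v_1|| = 1).

λ_1 = 9.6056,  λ_2 = 8,  λ_3 = 2.3944;  v_1 ≈ (0.1258, -0.5415, -0.8313)


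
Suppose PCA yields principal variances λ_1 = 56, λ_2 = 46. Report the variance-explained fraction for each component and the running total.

Step 1 — total variance = trace(Sigma) = Σ λ_i = 56 + 46 = 102.

Step 2 — fraction explained by component i = λ_i / Σ λ:
  PC1: 56/102 = 0.549
  PC2: 46/102 = 0.451

Step 3 — cumulative fraction after k components = (λ_1 + ... + λ_k) / Σ λ:
  k = 1: 56/102 = 0.549
  k = 2: (56 + 46)/102 = 102/102 = 1

Summary (fraction, with percent):

explained: PC1 0.549 (54.9%), PC2 0.451 (45.1%);  cumulative: 0.549, 1


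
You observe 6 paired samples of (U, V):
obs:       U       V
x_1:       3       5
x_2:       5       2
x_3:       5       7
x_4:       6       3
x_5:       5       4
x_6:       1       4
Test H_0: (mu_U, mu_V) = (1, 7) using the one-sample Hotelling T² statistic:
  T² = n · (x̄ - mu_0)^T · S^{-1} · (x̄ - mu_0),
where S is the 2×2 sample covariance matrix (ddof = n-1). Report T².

Step 1 — sample mean vector:
  mean(U) = (3 + 5 + 5 + 6 + 5 + 1) / 6 = 25/6 = 4.1667
  mean(V) = (5 + 2 + 7 + 3 + 4 + 4) / 6 = 25/6 = 4.1667
  x̄ = (4.1667, 4.1667),  deviation x̄ - mu_0 = (4.1667, 4.1667) - (1, 7) = (3.1667, -2.8333).

Step 2 — sample covariance matrix, S[i,j] = (1/(n-1)) · Σ_k (x_{k,i} - mean_i) · (x_{k,j} - mean_j), divisor n-1 = 5:
  S[U,U] = ((-1.1667)·(-1.1667) + (0.8333)·(0.8333) + (0.8333)·(0.8333) + (1.8333)·(1.8333) + (0.8333)·(0.8333) + (-3.1667)·(-3.1667)) / 5 = 16.8333/5 = 3.3667
  S[U,V] = ((-1.1667)·(0.8333) + (0.8333)·(-2.1667) + (0.8333)·(2.8333) + (1.8333)·(-1.1667) + (0.8333)·(-0.1667) + (-3.1667)·(-0.1667)) / 5 = -2.1667/5 = -0.4333
  S[V,V] = ((0.8333)·(0.8333) + (-2.1667)·(-2.1667) + (2.8333)·(2.8333) + (-1.1667)·(-1.1667) + (-0.1667)·(-0.1667) + (-0.1667)·(-0.1667)) / 5 = 14.8333/5 = 2.9667
  S = [[3.3667, -0.4333],
 [-0.4333, 2.9667]].

Step 3 — invert S. det(S) = 3.3667·2.9667 - (-0.4333)² = 9.8.
  S^{-1} = (1/det) · [[d, -b], [-b, a]] = [[0.3027, 0.0442],
 [0.0442, 0.3435]].

Step 4 — quadratic form (x̄ - mu_0)^T · S^{-1} · (x̄ - mu_0):
  S^{-1} · (x̄ - mu_0) = (0.8333, -0.8333),
  (x̄ - mu_0)^T · [...] = (3.1667)·(0.8333) + (-2.8333)·(-0.8333) = 5.

Step 5 — scale by n: T² = 6 · 5 = 30.

T² ≈ 30


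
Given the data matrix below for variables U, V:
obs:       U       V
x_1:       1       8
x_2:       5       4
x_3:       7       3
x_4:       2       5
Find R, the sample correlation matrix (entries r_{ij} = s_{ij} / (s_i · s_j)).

Step 1 — column means:
  mean(U) = (1 + 5 + 7 + 2) / 4 = 15/4 = 3.75
  mean(V) = (8 + 4 + 3 + 5) / 4 = 20/4 = 5

Step 2 — sample variances and covariances s[i,j] = (1/(n-1)) · Σ_k (x_{k,i} - mean_i) · (x_{k,j} - mean_j), with n-1 = 3:
  s[U,U] = ((-2.75)·(-2.75) + (1.25)·(1.25) + (3.25)·(3.25) + (-1.75)·(-1.75)) / 3 = 22.75/3 = 7.5833
  s[U,V] = ((-2.75)·(3) + (1.25)·(-1) + (3.25)·(-2) + (-1.75)·(0)) / 3 = -16/3 = -5.3333
  s[V,V] = ((3)·(3) + (-1)·(-1) + (-2)·(-2) + (0)·(0)) / 3 = 14/3 = 4.6667
  Sample standard deviations s_i = √(s[i,i]):
  s(U) = √(7.5833) = 2.7538
  s(V) = √(4.6667) = 2.1602

Step 3 — r_{ij} = s_{ij} / (s_i · s_j):
  r[U,U] = 1 (diagonal).
  r[U,V] = -5.3333 / (2.7538 · 2.1602) = -5.3333 / 5.9489 = -0.8965
  r[V,V] = 1 (diagonal).

R is symmetric with unit diagonal. Assembling:

R = [[1, -0.8965],
 [-0.8965, 1]]


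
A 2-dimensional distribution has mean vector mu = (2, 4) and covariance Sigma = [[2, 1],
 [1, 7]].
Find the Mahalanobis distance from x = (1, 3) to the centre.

Step 1 — centre the observation: (x - mu) = (-1, -1).

Step 2 — invert Sigma. det(Sigma) = 2·7 - (1)² = 13.
  Sigma^{-1} = (1/det) · [[d, -b], [-b, a]] = [[0.5385, -0.0769],
 [-0.0769, 0.1538]].

Step 3 — form the quadratic (x - mu)^T · Sigma^{-1} · (x - mu):
  Sigma^{-1} · (x - mu) = (-0.4615, -0.0769).
  (x - mu)^T · [Sigma^{-1} · (x - mu)] = (-1)·(-0.4615) + (-1)·(-0.0769) = 0.5385.

Step 4 — take square root: d = √(0.5385) ≈ 0.7338.

d(x, mu) = √(0.5385) ≈ 0.7338


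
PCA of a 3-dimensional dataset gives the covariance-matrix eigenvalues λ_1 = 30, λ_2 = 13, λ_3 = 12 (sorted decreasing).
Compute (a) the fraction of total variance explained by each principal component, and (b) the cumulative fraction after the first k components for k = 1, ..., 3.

Step 1 — total variance = trace(Sigma) = Σ λ_i = 30 + 13 + 12 = 55.

Step 2 — fraction explained by component i = λ_i / Σ λ:
  PC1: 30/55 = 0.5455
  PC2: 13/55 = 0.2364
  PC3: 12/55 = 0.2182

Step 3 — cumulative fraction after k components = (λ_1 + ... + λ_k) / Σ λ:
  k = 1: 30/55 = 0.5455
  k = 2: (30 + 13)/55 = 43/55 = 0.7818
  k = 3: (30 + 13 + 12)/55 = 55/55 = 1

Summary (fraction, with percent):

explained: PC1 0.5455 (54.55%), PC2 0.2364 (23.64%), PC3 0.2182 (21.82%);  cumulative: 0.5455, 0.7818, 1


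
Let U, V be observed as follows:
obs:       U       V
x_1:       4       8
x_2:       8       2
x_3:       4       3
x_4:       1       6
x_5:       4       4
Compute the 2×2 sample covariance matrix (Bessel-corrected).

Step 1 — column means:
  mean(U) = (4 + 8 + 4 + 1 + 4) / 5 = 21/5 = 4.2
  mean(V) = (8 + 2 + 3 + 6 + 4) / 5 = 23/5 = 4.6

Step 2 — sample covariance S[i,j] = (1/(n-1)) · Σ_k (x_{k,i} - mean_i) · (x_{k,j} - mean_j), with n-1 = 4.
  S[U,U] = ((-0.2)·(-0.2) + (3.8)·(3.8) + (-0.2)·(-0.2) + (-3.2)·(-3.2) + (-0.2)·(-0.2)) / 4 = 24.8/4 = 6.2
  S[U,V] = ((-0.2)·(3.4) + (3.8)·(-2.6) + (-0.2)·(-1.6) + (-3.2)·(1.4) + (-0.2)·(-0.6)) / 4 = -14.6/4 = -3.65
  S[V,V] = ((3.4)·(3.4) + (-2.6)·(-2.6) + (-1.6)·(-1.6) + (1.4)·(1.4) + (-0.6)·(-0.6)) / 4 = 23.2/4 = 5.8

S is symmetric (S[j,i] = S[i,j]). Assembling:

S = [[6.2, -3.65],
 [-3.65, 5.8]]


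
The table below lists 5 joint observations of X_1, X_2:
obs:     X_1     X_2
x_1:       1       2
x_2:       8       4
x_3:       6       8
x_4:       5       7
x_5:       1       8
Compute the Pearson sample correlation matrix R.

Step 1 — column means:
  mean(X_1) = (1 + 8 + 6 + 5 + 1) / 5 = 21/5 = 4.2
  mean(X_2) = (2 + 4 + 8 + 7 + 8) / 5 = 29/5 = 5.8

Step 2 — sample variances and covariances s[i,j] = (1/(n-1)) · Σ_k (x_{k,i} - mean_i) · (x_{k,j} - mean_j), with n-1 = 4:
  s[X_1,X_1] = ((-3.2)·(-3.2) + (3.8)·(3.8) + (1.8)·(1.8) + (0.8)·(0.8) + (-3.2)·(-3.2)) / 4 = 38.8/4 = 9.7
  s[X_1,X_2] = ((-3.2)·(-3.8) + (3.8)·(-1.8) + (1.8)·(2.2) + (0.8)·(1.2) + (-3.2)·(2.2)) / 4 = 3.2/4 = 0.8
  s[X_2,X_2] = ((-3.8)·(-3.8) + (-1.8)·(-1.8) + (2.2)·(2.2) + (1.2)·(1.2) + (2.2)·(2.2)) / 4 = 28.8/4 = 7.2
  Sample standard deviations s_i = √(s[i,i]):
  s(X_1) = √(9.7) = 3.1145
  s(X_2) = √(7.2) = 2.6833

Step 3 — r_{ij} = s_{ij} / (s_i · s_j):
  r[X_1,X_1] = 1 (diagonal).
  r[X_1,X_2] = 0.8 / (3.1145 · 2.6833) = 0.8 / 8.357 = 0.0957
  r[X_2,X_2] = 1 (diagonal).

R is symmetric with unit diagonal. Assembling:

R = [[1, 0.0957],
 [0.0957, 1]]


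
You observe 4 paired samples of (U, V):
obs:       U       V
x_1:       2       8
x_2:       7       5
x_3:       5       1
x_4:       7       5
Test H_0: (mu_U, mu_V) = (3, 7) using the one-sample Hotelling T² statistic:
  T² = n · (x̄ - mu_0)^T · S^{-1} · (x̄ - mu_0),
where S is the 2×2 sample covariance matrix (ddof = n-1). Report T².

Step 1 — sample mean vector:
  mean(U) = (2 + 7 + 5 + 7) / 4 = 21/4 = 5.25
  mean(V) = (8 + 5 + 1 + 5) / 4 = 19/4 = 4.75
  x̄ = (5.25, 4.75),  deviation x̄ - mu_0 = (5.25, 4.75) - (3, 7) = (2.25, -2.25).

Step 2 — sample covariance matrix, S[i,j] = (1/(n-1)) · Σ_k (x_{k,i} - mean_i) · (x_{k,j} - mean_j), divisor n-1 = 3:
  S[U,U] = ((-3.25)·(-3.25) + (1.75)·(1.75) + (-0.25)·(-0.25) + (1.75)·(1.75)) / 3 = 16.75/3 = 5.5833
  S[U,V] = ((-3.25)·(3.25) + (1.75)·(0.25) + (-0.25)·(-3.75) + (1.75)·(0.25)) / 3 = -8.75/3 = -2.9167
  S[V,V] = ((3.25)·(3.25) + (0.25)·(0.25) + (-3.75)·(-3.75) + (0.25)·(0.25)) / 3 = 24.75/3 = 8.25
  S = [[5.5833, -2.9167],
 [-2.9167, 8.25]].

Step 3 — invert S. det(S) = 5.5833·8.25 - (-2.9167)² = 37.5556.
  S^{-1} = (1/det) · [[d, -b], [-b, a]] = [[0.2197, 0.0777],
 [0.0777, 0.1487]].

Step 4 — quadratic form (x̄ - mu_0)^T · S^{-1} · (x̄ - mu_0):
  S^{-1} · (x̄ - mu_0) = (0.3195, -0.1598),
  (x̄ - mu_0)^T · [...] = (2.25)·(0.3195) + (-2.25)·(-0.1598) = 1.0784.

Step 5 — scale by n: T² = 4 · 1.0784 = 4.3136.

T² ≈ 4.3136


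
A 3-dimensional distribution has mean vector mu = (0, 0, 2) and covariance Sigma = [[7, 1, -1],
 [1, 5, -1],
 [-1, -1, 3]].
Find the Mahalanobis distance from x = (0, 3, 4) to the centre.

Step 1 — centre the observation: (x - mu) = (0, 3, 2).

Step 2 — invert Sigma (cofactor / det for 3×3, or solve directly):
  Sigma^{-1} = [[0.1522, -0.0217, 0.0435],
 [-0.0217, 0.2174, 0.0652],
 [0.0435, 0.0652, 0.3696]].

Step 3 — form the quadratic (x - mu)^T · Sigma^{-1} · (x - mu):
  Sigma^{-1} · (x - mu) = (0.0217, 0.7826, 0.9348).
  (x - mu)^T · [Sigma^{-1} · (x - mu)] = (0)·(0.0217) + (3)·(0.7826) + (2)·(0.9348) = 4.2174.

Step 4 — take square root: d = √(4.2174) ≈ 2.0536.

d(x, mu) = √(4.2174) ≈ 2.0536


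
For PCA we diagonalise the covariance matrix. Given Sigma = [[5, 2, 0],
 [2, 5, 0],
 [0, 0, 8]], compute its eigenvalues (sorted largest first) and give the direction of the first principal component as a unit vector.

Step 1 — characteristic polynomial p(λ) = det(λI - Sigma) = λ³ - tr·λ² + c_1·λ - det, where tr = trace, c_1 = sum of the principal 2×2 minors, det = det(Sigma):
  tr = 5 + 5 + 8 = 18,
  c_1 = (5·5 - (2)²) + (5·8 - (0)²) + (5·8 - (0)²) = 21 + 40 + 40 = 101,
  det = 5·(5·8 - (0)²) - (2)·((2)·8 - (0)·(0)) + (0)·((2)·(0) - 5·(0)) = 5·(40) - (2)·(16) + (0)·(0) = 168.
  So p(λ) = λ³ - 18λ² + 101λ - 168.
Step 2 — look for an integer root (rational root theorem: any rational root is an integer divisor of 168). Testing λ = 3:
  p(3) = 27 - 162 + 303 - 168 = 0  ✓
  Dividing out (λ - 3): p(λ) = (λ - 3)(λ² - 15λ + 56).
Step 3 — remaining eigenvalues from the quadratic λ² - 15λ + 56 = 0:
  Δ = 15² - 4·56 = 225 - 224 = 1,  λ = (15 ± √1)/2 = (15 ± 1)/2 = 8 or 7.
  Sorted: λ_1 = 8,  λ_2 = 7,  λ_3 = 3  (check: sum = 18 = tr ✓).

Step 4 — unit eigenvector for λ_1 = 8: v spans the null space of (Sigma - λ_1 I), whose rows are
  r_1 = (-3, 2, 0),  r_2 = (2, -3, 0),  r_3 = (0, 0, 0).
  v is orthogonal to every row, so take v ∝ r_1 × r_2 = ((2)·(0) - (0)·(-3), (0)·(2) - (-3)·(0), (-3)·(-3) - (2)·(2)) = (0, 0, 5).
  Rescale (divide by 5): u = (0, 0, 1).
  ||u|| = √((0)² + (0)² + (1)²) = √(1) = 1,  v_1 = u/||u|| ≈ (0, 0, 1) (||v_1|| = 1).

λ_1 = 8,  λ_2 = 7,  λ_3 = 3;  v_1 ≈ (0, 0, 1)
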